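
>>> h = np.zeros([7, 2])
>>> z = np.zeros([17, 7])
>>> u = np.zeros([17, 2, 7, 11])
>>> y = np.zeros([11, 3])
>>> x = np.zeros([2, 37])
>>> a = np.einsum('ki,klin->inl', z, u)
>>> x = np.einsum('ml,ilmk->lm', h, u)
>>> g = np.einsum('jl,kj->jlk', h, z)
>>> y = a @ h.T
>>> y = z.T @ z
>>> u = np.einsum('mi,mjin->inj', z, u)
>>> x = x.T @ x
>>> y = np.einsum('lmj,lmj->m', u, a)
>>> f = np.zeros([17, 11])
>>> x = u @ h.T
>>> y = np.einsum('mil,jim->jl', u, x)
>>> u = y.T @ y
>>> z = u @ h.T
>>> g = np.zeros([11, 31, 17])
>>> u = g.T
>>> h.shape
(7, 2)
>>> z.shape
(2, 7)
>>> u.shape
(17, 31, 11)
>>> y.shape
(7, 2)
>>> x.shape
(7, 11, 7)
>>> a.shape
(7, 11, 2)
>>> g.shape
(11, 31, 17)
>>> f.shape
(17, 11)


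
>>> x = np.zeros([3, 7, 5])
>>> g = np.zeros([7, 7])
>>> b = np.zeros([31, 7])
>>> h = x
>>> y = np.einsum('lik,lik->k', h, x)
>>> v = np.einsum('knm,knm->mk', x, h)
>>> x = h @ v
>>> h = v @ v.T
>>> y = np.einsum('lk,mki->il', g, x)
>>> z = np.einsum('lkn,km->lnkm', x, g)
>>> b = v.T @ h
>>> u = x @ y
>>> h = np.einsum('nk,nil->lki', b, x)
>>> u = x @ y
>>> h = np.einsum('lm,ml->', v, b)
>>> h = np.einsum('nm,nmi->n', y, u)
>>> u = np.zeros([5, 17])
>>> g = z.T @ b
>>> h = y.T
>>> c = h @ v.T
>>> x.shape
(3, 7, 3)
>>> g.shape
(7, 7, 3, 5)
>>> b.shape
(3, 5)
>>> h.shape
(7, 3)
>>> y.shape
(3, 7)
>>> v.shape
(5, 3)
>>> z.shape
(3, 3, 7, 7)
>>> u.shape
(5, 17)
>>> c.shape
(7, 5)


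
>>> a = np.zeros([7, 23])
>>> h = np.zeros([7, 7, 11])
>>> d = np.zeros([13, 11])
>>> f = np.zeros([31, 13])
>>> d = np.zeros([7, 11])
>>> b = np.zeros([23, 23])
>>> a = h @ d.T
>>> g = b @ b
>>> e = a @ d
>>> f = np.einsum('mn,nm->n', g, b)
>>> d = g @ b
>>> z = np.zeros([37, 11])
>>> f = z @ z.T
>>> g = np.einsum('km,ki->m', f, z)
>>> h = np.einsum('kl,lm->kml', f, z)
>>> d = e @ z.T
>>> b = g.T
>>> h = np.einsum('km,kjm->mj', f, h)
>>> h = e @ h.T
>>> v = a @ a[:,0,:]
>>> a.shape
(7, 7, 7)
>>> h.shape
(7, 7, 37)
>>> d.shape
(7, 7, 37)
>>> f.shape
(37, 37)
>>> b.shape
(37,)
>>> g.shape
(37,)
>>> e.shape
(7, 7, 11)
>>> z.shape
(37, 11)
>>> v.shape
(7, 7, 7)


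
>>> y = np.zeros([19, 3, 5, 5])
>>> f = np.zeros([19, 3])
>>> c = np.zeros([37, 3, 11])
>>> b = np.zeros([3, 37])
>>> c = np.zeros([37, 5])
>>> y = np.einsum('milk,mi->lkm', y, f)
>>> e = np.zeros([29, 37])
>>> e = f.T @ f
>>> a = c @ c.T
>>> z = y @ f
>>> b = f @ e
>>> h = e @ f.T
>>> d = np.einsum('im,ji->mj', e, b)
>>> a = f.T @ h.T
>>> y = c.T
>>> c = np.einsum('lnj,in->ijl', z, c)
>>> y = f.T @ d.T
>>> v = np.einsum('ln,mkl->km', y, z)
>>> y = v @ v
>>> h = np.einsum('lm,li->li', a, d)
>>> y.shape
(5, 5)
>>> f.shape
(19, 3)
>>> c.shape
(37, 3, 5)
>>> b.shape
(19, 3)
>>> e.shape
(3, 3)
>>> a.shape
(3, 3)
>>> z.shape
(5, 5, 3)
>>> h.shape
(3, 19)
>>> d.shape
(3, 19)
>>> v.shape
(5, 5)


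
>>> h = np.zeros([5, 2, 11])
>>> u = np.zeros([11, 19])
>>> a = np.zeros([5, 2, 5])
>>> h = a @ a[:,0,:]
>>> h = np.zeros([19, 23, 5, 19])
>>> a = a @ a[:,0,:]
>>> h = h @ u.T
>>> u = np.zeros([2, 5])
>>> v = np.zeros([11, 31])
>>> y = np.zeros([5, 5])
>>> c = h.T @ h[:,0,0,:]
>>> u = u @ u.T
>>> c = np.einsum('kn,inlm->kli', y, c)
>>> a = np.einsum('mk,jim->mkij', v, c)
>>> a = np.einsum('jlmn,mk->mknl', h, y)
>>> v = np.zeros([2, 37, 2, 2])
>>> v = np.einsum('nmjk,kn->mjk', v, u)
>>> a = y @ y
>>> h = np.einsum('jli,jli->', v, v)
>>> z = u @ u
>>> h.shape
()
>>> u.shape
(2, 2)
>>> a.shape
(5, 5)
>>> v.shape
(37, 2, 2)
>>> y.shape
(5, 5)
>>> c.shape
(5, 23, 11)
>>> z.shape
(2, 2)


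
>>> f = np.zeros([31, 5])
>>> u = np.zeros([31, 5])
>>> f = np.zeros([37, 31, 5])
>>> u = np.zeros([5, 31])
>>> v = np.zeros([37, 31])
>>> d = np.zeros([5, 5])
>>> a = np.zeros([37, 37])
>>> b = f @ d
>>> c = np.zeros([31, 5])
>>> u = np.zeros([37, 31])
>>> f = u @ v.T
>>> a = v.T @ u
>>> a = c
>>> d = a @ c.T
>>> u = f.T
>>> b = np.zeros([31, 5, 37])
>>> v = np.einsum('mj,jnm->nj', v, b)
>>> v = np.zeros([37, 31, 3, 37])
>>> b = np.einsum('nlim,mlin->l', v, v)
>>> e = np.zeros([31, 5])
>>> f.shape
(37, 37)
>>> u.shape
(37, 37)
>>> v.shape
(37, 31, 3, 37)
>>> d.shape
(31, 31)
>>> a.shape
(31, 5)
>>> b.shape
(31,)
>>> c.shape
(31, 5)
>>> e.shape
(31, 5)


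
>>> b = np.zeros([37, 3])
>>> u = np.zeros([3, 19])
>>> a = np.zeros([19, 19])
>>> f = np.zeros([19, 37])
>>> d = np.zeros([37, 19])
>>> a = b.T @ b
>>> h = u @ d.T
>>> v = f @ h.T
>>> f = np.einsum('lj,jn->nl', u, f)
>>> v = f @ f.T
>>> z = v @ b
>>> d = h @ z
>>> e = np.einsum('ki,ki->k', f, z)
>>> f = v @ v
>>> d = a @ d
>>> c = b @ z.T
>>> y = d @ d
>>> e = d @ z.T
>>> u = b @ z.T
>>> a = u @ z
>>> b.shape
(37, 3)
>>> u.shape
(37, 37)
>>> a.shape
(37, 3)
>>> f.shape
(37, 37)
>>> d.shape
(3, 3)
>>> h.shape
(3, 37)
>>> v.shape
(37, 37)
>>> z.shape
(37, 3)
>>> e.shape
(3, 37)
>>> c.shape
(37, 37)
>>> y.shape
(3, 3)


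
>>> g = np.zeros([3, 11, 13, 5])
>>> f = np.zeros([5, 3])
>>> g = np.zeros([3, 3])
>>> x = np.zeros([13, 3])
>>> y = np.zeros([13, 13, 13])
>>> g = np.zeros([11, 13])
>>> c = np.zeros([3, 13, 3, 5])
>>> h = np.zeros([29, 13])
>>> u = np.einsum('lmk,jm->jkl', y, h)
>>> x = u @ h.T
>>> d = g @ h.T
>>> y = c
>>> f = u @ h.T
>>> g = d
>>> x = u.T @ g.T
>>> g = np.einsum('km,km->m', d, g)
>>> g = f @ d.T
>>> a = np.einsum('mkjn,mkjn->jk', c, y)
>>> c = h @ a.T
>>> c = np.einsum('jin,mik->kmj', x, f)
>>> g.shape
(29, 13, 11)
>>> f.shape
(29, 13, 29)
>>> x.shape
(13, 13, 11)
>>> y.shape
(3, 13, 3, 5)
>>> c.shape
(29, 29, 13)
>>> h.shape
(29, 13)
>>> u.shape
(29, 13, 13)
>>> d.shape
(11, 29)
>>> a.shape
(3, 13)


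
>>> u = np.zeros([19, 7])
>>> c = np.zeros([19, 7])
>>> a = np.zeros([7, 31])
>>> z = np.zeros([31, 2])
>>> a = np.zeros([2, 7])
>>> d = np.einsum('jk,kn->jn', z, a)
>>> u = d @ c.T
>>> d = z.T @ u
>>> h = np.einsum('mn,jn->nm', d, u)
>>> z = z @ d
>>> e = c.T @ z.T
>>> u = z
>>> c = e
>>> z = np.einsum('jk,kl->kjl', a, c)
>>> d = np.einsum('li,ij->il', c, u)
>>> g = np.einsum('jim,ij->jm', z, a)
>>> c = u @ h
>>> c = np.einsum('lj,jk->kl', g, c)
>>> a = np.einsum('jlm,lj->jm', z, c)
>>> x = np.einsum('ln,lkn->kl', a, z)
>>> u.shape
(31, 19)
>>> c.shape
(2, 7)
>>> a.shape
(7, 31)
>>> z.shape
(7, 2, 31)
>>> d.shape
(31, 7)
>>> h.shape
(19, 2)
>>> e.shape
(7, 31)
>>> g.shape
(7, 31)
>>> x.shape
(2, 7)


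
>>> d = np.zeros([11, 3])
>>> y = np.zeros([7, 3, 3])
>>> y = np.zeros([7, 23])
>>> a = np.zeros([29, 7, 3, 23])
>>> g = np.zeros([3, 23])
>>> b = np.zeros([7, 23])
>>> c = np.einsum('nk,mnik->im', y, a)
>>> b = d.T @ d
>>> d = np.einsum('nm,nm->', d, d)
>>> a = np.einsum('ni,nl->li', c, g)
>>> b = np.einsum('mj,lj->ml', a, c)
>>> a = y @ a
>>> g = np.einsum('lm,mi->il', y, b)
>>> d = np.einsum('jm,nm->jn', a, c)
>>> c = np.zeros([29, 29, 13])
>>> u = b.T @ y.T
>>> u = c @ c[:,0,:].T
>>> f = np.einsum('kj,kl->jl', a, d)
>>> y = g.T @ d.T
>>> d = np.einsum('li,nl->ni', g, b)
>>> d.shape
(23, 7)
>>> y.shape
(7, 7)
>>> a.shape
(7, 29)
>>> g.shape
(3, 7)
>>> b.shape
(23, 3)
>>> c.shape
(29, 29, 13)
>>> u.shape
(29, 29, 29)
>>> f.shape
(29, 3)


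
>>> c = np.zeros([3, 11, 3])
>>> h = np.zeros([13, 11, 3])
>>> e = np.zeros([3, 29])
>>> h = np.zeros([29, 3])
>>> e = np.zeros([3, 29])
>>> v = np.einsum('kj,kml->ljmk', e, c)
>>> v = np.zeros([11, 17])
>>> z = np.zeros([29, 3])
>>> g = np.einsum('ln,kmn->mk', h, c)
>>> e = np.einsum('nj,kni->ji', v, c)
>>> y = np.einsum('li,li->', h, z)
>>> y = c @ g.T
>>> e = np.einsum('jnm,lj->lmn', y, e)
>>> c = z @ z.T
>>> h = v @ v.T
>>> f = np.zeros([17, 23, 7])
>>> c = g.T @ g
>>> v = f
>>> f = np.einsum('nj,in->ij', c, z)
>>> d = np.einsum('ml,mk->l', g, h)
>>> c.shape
(3, 3)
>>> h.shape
(11, 11)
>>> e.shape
(17, 11, 11)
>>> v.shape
(17, 23, 7)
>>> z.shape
(29, 3)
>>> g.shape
(11, 3)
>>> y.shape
(3, 11, 11)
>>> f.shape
(29, 3)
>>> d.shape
(3,)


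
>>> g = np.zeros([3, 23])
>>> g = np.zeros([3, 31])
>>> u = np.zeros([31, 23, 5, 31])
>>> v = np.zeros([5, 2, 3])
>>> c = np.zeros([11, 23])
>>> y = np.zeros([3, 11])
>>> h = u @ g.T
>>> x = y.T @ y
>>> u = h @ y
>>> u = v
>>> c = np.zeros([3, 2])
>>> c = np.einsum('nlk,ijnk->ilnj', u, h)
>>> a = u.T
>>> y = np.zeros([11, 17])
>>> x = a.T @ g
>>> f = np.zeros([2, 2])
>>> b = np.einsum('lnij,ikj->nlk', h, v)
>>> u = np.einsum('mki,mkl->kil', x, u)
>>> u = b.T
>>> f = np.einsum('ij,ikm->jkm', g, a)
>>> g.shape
(3, 31)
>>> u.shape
(2, 31, 23)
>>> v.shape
(5, 2, 3)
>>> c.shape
(31, 2, 5, 23)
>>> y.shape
(11, 17)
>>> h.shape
(31, 23, 5, 3)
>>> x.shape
(5, 2, 31)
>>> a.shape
(3, 2, 5)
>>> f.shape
(31, 2, 5)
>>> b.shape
(23, 31, 2)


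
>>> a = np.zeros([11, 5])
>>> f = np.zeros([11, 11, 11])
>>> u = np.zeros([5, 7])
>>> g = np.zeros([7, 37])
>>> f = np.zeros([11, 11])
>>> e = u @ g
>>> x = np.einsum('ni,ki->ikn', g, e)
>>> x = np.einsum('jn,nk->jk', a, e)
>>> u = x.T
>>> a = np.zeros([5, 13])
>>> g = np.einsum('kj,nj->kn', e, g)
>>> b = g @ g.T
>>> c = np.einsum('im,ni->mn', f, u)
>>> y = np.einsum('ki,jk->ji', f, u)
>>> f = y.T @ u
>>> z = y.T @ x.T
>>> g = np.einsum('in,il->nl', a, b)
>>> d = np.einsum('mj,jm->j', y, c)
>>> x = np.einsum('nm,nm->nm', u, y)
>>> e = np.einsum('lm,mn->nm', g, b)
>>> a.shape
(5, 13)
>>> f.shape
(11, 11)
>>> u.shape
(37, 11)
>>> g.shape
(13, 5)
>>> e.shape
(5, 5)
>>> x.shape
(37, 11)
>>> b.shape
(5, 5)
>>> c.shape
(11, 37)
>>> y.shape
(37, 11)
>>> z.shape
(11, 11)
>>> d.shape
(11,)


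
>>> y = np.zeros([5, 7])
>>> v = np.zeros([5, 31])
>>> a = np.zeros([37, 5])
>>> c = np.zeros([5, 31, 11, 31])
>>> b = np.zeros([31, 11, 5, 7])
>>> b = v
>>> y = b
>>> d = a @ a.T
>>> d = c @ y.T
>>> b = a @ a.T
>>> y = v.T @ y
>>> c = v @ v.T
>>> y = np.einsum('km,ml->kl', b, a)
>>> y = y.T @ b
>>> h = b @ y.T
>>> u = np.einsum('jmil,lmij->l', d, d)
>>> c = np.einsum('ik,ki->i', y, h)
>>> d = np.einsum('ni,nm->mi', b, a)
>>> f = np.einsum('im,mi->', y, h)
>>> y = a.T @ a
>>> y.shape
(5, 5)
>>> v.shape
(5, 31)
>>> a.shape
(37, 5)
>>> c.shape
(5,)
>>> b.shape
(37, 37)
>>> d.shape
(5, 37)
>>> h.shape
(37, 5)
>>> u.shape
(5,)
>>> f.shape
()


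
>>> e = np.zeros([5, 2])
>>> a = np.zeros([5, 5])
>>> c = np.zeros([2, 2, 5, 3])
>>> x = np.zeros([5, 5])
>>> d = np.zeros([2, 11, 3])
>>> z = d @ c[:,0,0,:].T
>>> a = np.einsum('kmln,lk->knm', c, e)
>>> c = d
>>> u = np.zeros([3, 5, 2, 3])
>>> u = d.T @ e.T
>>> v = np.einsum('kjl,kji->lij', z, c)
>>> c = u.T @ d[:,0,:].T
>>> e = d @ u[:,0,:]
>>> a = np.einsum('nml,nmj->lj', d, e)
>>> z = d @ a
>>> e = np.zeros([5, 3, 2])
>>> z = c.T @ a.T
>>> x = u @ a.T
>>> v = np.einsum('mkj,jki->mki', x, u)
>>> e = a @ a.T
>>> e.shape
(3, 3)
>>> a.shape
(3, 5)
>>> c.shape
(5, 11, 2)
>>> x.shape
(3, 11, 3)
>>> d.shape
(2, 11, 3)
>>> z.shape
(2, 11, 3)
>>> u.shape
(3, 11, 5)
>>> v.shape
(3, 11, 5)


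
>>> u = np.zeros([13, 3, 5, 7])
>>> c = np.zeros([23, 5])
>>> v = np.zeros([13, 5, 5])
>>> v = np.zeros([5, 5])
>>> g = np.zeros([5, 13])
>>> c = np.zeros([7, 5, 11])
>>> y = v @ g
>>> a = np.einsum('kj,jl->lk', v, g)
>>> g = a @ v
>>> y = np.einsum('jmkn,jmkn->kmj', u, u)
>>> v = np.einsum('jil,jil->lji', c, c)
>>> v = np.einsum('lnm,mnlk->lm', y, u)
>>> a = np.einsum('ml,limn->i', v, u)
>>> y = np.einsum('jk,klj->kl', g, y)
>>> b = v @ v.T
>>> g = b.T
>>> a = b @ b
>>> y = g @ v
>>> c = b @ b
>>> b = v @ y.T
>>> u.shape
(13, 3, 5, 7)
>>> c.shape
(5, 5)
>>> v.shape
(5, 13)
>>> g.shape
(5, 5)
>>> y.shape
(5, 13)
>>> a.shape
(5, 5)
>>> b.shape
(5, 5)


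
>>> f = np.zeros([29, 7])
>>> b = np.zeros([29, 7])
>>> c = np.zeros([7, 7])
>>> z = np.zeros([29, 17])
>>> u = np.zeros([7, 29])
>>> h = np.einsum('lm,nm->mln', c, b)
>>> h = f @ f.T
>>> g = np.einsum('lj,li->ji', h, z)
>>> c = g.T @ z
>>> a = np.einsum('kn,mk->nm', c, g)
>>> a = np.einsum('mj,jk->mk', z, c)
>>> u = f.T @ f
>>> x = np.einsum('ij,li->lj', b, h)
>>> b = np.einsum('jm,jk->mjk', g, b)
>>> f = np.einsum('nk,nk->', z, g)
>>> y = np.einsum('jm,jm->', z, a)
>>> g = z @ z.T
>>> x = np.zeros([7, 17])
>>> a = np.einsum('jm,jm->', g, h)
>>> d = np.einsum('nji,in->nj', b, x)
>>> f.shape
()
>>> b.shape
(17, 29, 7)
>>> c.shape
(17, 17)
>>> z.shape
(29, 17)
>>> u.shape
(7, 7)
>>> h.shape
(29, 29)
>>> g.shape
(29, 29)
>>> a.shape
()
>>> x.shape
(7, 17)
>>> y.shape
()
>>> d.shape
(17, 29)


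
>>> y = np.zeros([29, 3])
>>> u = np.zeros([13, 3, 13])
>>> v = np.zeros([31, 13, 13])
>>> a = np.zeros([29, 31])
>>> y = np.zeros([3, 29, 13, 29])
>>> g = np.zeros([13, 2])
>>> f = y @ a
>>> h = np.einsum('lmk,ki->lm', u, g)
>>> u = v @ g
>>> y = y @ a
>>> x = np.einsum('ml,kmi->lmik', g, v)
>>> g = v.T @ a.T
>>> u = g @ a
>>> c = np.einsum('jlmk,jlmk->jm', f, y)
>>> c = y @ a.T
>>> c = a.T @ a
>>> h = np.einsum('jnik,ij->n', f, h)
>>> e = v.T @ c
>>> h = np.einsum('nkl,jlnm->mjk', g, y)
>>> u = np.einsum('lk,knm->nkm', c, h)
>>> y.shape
(3, 29, 13, 31)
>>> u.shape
(3, 31, 13)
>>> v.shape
(31, 13, 13)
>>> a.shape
(29, 31)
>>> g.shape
(13, 13, 29)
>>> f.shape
(3, 29, 13, 31)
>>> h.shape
(31, 3, 13)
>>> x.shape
(2, 13, 13, 31)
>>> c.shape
(31, 31)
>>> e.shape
(13, 13, 31)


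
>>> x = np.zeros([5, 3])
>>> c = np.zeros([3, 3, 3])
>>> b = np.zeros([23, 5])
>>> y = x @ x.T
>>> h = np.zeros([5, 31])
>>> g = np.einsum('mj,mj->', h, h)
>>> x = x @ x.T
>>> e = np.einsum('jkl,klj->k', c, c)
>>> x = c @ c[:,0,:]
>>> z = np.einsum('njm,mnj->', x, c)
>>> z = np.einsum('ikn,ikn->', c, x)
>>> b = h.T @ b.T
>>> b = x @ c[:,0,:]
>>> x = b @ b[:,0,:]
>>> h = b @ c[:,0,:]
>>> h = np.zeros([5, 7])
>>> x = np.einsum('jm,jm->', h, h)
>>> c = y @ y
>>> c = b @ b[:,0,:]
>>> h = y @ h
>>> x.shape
()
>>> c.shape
(3, 3, 3)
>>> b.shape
(3, 3, 3)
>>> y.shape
(5, 5)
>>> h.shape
(5, 7)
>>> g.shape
()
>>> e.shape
(3,)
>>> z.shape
()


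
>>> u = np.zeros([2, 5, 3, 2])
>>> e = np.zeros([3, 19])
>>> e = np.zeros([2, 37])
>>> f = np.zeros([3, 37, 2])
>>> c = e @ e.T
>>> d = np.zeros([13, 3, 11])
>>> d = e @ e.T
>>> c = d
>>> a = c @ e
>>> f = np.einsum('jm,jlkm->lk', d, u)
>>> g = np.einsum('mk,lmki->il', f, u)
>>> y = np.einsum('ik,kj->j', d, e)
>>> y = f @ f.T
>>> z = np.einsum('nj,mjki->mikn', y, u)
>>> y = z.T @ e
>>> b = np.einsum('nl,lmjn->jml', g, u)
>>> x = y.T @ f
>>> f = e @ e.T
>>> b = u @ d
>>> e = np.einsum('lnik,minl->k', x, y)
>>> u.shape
(2, 5, 3, 2)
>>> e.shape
(3,)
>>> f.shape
(2, 2)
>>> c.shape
(2, 2)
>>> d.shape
(2, 2)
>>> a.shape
(2, 37)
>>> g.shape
(2, 2)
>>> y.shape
(5, 3, 2, 37)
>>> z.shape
(2, 2, 3, 5)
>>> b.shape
(2, 5, 3, 2)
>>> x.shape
(37, 2, 3, 3)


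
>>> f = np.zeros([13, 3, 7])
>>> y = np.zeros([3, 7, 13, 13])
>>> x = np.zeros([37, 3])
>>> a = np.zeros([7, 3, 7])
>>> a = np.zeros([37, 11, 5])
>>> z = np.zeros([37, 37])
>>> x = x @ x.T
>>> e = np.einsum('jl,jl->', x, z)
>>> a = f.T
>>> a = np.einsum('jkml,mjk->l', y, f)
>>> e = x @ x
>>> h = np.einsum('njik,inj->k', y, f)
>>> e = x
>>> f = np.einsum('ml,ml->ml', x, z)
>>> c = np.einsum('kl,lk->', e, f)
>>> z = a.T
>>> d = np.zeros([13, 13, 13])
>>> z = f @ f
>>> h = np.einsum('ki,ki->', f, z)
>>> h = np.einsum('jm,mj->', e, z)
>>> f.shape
(37, 37)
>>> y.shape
(3, 7, 13, 13)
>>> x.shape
(37, 37)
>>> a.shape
(13,)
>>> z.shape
(37, 37)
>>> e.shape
(37, 37)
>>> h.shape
()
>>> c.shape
()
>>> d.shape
(13, 13, 13)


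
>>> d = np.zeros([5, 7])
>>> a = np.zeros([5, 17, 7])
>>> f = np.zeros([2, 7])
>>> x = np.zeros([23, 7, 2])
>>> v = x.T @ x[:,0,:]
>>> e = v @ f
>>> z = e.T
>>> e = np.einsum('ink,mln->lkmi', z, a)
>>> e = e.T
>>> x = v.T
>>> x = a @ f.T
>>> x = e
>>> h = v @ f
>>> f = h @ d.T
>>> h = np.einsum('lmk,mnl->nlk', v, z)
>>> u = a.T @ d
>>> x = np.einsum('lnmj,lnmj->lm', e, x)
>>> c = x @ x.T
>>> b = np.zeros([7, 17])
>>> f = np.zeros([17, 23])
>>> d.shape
(5, 7)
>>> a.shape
(5, 17, 7)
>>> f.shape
(17, 23)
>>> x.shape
(7, 2)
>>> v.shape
(2, 7, 2)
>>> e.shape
(7, 5, 2, 17)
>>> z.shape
(7, 7, 2)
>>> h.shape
(7, 2, 2)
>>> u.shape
(7, 17, 7)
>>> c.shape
(7, 7)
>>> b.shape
(7, 17)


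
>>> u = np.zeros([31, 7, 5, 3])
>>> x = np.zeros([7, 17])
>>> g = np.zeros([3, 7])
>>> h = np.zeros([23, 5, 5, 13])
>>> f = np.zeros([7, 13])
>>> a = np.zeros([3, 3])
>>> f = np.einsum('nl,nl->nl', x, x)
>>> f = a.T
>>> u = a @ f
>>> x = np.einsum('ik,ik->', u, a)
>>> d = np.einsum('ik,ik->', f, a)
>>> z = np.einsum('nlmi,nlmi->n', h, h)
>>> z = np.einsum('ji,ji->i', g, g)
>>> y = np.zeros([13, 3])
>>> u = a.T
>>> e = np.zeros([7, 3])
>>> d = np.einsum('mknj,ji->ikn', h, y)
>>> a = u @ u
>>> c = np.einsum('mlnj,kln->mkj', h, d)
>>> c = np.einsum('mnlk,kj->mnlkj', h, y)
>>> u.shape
(3, 3)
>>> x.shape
()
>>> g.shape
(3, 7)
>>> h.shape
(23, 5, 5, 13)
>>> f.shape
(3, 3)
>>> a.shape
(3, 3)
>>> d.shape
(3, 5, 5)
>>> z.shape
(7,)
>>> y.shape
(13, 3)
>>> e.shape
(7, 3)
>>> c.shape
(23, 5, 5, 13, 3)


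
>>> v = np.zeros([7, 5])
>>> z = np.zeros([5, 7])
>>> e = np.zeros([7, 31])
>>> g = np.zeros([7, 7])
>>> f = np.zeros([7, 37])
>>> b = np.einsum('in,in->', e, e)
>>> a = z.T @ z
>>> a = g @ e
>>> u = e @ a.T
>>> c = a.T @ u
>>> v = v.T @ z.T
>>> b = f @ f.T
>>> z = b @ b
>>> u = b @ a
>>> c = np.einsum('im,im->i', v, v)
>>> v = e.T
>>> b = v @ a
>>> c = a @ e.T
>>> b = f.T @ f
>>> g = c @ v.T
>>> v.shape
(31, 7)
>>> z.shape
(7, 7)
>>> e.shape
(7, 31)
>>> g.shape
(7, 31)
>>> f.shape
(7, 37)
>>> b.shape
(37, 37)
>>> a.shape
(7, 31)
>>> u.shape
(7, 31)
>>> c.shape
(7, 7)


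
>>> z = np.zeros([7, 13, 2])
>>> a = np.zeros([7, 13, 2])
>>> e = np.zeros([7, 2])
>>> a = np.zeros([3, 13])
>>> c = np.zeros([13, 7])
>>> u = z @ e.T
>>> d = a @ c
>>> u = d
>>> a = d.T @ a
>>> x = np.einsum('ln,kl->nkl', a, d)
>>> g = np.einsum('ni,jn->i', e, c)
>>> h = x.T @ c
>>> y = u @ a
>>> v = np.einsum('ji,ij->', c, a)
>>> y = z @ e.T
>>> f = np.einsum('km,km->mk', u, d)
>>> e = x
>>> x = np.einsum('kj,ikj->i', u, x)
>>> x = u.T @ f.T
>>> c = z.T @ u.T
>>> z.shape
(7, 13, 2)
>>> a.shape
(7, 13)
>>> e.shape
(13, 3, 7)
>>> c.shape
(2, 13, 3)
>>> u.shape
(3, 7)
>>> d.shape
(3, 7)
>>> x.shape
(7, 7)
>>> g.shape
(2,)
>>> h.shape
(7, 3, 7)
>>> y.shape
(7, 13, 7)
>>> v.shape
()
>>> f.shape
(7, 3)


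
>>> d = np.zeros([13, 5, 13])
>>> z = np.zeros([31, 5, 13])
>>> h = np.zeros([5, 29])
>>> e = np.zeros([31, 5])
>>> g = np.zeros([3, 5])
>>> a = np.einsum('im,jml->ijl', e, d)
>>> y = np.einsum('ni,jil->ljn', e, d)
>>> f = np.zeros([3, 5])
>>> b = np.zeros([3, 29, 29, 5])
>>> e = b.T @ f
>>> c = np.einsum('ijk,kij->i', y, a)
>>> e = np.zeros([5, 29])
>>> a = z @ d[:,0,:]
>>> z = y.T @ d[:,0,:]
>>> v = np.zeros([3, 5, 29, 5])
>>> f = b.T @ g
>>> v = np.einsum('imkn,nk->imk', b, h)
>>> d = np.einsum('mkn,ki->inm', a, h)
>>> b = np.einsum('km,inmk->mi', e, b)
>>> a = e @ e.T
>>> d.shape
(29, 13, 31)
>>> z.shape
(31, 13, 13)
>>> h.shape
(5, 29)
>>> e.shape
(5, 29)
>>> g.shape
(3, 5)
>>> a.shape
(5, 5)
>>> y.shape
(13, 13, 31)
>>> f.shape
(5, 29, 29, 5)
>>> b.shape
(29, 3)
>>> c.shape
(13,)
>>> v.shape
(3, 29, 29)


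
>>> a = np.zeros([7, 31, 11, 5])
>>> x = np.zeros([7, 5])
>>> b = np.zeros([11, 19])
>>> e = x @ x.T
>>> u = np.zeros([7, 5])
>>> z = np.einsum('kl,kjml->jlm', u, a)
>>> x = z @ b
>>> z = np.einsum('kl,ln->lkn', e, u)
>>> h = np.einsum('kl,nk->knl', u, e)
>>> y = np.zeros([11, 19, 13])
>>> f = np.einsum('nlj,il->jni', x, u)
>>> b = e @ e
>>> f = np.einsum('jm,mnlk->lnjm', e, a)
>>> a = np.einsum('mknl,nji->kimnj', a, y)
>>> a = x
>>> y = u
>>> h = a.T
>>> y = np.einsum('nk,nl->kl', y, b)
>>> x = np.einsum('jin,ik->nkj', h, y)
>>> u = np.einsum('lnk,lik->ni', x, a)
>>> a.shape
(31, 5, 19)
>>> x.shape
(31, 7, 19)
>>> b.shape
(7, 7)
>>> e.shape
(7, 7)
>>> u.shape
(7, 5)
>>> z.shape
(7, 7, 5)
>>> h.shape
(19, 5, 31)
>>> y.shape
(5, 7)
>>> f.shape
(11, 31, 7, 7)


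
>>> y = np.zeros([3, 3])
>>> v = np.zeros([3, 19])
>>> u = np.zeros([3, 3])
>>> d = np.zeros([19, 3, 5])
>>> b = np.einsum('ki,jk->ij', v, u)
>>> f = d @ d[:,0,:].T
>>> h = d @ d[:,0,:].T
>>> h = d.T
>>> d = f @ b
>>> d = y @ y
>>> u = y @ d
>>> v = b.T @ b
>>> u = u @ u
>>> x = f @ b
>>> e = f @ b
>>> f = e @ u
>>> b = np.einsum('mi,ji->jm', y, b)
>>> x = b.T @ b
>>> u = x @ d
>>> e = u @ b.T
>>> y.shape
(3, 3)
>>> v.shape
(3, 3)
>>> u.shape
(3, 3)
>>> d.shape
(3, 3)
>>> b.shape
(19, 3)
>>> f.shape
(19, 3, 3)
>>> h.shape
(5, 3, 19)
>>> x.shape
(3, 3)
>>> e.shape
(3, 19)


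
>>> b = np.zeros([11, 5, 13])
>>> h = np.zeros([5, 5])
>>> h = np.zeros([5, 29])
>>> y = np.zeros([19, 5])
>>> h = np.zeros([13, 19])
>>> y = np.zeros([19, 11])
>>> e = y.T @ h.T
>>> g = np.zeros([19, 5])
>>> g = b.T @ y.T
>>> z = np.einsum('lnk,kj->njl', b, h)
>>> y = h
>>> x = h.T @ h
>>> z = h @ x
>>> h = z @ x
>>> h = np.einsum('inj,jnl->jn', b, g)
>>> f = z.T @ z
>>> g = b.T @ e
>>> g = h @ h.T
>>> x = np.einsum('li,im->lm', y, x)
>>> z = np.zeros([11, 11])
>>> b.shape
(11, 5, 13)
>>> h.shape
(13, 5)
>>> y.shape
(13, 19)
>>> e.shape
(11, 13)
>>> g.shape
(13, 13)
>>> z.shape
(11, 11)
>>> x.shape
(13, 19)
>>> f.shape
(19, 19)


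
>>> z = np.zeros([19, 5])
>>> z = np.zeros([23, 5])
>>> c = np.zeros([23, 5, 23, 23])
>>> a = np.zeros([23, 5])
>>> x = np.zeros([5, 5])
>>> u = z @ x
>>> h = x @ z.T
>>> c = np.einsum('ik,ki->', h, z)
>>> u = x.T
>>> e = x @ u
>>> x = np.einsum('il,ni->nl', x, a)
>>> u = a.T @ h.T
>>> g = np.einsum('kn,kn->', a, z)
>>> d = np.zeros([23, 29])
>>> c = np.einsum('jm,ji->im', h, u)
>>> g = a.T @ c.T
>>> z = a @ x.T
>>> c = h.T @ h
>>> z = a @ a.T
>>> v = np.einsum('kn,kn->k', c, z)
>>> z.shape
(23, 23)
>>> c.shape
(23, 23)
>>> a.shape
(23, 5)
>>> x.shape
(23, 5)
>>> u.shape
(5, 5)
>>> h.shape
(5, 23)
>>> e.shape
(5, 5)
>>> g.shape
(5, 5)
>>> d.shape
(23, 29)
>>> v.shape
(23,)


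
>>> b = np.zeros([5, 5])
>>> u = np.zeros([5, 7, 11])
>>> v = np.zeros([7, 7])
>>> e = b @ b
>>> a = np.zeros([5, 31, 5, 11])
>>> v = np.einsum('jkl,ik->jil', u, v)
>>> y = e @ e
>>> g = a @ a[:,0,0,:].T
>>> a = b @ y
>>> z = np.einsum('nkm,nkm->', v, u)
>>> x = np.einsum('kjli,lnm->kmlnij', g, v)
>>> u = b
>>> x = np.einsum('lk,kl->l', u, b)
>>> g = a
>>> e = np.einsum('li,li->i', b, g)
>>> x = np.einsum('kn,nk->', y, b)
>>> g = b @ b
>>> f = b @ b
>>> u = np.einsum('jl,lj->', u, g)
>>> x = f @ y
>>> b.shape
(5, 5)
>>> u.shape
()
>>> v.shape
(5, 7, 11)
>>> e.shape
(5,)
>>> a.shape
(5, 5)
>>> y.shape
(5, 5)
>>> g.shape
(5, 5)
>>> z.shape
()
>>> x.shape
(5, 5)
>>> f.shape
(5, 5)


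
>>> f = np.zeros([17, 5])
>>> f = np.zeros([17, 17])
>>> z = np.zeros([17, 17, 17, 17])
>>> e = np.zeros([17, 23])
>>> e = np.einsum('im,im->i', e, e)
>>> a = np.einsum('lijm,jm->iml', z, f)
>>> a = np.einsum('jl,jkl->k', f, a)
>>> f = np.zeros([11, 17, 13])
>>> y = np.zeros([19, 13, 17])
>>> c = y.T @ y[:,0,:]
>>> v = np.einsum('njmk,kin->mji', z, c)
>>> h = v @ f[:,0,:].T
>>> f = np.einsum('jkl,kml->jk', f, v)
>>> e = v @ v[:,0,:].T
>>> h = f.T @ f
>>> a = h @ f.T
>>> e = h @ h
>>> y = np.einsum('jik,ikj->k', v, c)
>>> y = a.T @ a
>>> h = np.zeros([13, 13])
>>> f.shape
(11, 17)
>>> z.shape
(17, 17, 17, 17)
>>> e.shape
(17, 17)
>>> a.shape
(17, 11)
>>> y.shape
(11, 11)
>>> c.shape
(17, 13, 17)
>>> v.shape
(17, 17, 13)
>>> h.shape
(13, 13)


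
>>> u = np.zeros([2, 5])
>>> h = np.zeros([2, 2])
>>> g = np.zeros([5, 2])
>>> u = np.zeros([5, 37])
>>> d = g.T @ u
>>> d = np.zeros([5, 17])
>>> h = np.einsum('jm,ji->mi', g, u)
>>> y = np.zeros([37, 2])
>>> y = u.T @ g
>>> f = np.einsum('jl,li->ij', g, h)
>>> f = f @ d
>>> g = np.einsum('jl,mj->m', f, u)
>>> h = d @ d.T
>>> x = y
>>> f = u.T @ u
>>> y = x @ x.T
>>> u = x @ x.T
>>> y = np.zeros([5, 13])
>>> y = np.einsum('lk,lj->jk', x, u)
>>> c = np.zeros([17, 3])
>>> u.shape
(37, 37)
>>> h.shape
(5, 5)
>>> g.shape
(5,)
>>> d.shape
(5, 17)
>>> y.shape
(37, 2)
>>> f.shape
(37, 37)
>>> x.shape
(37, 2)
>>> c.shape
(17, 3)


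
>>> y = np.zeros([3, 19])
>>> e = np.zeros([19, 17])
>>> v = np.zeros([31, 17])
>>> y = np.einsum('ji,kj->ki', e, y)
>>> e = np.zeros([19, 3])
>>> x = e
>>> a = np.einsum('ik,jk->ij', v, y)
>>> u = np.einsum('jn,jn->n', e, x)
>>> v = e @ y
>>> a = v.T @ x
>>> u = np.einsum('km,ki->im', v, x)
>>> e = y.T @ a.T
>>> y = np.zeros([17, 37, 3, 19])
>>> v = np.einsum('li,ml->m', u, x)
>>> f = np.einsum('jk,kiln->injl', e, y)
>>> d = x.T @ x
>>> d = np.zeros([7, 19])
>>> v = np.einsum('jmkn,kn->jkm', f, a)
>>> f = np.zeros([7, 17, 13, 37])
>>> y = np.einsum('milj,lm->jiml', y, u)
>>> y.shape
(19, 37, 17, 3)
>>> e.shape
(17, 17)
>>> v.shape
(37, 17, 19)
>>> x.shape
(19, 3)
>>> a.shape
(17, 3)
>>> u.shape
(3, 17)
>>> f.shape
(7, 17, 13, 37)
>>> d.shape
(7, 19)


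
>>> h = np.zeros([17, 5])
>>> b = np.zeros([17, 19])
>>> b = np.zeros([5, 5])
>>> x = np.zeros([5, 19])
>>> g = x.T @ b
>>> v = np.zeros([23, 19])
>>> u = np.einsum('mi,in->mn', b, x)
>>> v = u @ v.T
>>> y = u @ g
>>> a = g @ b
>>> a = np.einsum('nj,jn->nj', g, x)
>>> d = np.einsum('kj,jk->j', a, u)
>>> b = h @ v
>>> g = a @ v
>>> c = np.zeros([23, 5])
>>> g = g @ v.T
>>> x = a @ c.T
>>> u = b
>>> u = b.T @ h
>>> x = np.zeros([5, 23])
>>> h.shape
(17, 5)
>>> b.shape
(17, 23)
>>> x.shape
(5, 23)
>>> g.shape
(19, 5)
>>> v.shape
(5, 23)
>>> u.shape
(23, 5)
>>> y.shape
(5, 5)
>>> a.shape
(19, 5)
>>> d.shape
(5,)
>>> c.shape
(23, 5)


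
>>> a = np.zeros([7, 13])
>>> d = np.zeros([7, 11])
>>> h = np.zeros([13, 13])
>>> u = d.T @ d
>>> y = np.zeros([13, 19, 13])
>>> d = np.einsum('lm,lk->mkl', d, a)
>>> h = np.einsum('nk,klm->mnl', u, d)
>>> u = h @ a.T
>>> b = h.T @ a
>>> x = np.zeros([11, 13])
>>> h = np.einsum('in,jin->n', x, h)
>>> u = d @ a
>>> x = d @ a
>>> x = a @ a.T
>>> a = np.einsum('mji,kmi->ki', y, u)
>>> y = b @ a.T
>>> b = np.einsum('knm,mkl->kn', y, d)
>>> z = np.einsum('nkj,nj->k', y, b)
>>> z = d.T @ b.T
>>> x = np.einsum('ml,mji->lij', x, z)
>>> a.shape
(11, 13)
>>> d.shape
(11, 13, 7)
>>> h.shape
(13,)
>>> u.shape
(11, 13, 13)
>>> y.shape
(13, 11, 11)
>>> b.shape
(13, 11)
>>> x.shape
(7, 13, 13)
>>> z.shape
(7, 13, 13)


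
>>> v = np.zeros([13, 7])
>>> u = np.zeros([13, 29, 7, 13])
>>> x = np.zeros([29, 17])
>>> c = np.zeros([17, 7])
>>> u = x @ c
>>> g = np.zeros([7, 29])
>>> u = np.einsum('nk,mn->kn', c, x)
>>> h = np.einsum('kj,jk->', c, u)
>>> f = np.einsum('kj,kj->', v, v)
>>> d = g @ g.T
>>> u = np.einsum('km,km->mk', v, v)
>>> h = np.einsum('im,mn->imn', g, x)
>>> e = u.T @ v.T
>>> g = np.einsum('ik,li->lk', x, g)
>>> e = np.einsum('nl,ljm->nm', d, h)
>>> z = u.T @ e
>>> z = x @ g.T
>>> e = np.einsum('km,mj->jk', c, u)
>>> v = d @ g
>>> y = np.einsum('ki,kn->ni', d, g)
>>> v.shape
(7, 17)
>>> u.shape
(7, 13)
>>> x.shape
(29, 17)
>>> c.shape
(17, 7)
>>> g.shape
(7, 17)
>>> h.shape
(7, 29, 17)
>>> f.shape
()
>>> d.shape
(7, 7)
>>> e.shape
(13, 17)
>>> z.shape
(29, 7)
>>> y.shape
(17, 7)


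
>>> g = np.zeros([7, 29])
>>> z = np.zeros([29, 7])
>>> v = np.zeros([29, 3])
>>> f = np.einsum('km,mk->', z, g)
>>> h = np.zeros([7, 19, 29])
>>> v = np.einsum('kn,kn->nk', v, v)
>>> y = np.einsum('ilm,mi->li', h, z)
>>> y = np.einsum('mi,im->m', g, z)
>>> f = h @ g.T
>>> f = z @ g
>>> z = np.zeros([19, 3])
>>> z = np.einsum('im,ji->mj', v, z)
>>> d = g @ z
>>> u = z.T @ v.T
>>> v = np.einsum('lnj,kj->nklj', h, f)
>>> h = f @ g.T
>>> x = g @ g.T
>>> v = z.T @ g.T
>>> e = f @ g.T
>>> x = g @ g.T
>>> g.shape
(7, 29)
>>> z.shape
(29, 19)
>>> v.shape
(19, 7)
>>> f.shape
(29, 29)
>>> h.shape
(29, 7)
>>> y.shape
(7,)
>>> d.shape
(7, 19)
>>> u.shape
(19, 3)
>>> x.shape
(7, 7)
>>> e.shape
(29, 7)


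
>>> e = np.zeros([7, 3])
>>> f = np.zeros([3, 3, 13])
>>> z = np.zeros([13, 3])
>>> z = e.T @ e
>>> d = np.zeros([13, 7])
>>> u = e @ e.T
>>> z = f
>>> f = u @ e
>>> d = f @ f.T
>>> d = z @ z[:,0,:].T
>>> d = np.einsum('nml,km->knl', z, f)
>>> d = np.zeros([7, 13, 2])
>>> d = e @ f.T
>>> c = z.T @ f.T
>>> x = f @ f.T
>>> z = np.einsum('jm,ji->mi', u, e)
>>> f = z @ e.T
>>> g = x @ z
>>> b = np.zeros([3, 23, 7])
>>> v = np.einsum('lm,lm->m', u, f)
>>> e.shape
(7, 3)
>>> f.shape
(7, 7)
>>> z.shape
(7, 3)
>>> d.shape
(7, 7)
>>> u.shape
(7, 7)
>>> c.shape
(13, 3, 7)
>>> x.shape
(7, 7)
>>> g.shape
(7, 3)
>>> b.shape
(3, 23, 7)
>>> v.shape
(7,)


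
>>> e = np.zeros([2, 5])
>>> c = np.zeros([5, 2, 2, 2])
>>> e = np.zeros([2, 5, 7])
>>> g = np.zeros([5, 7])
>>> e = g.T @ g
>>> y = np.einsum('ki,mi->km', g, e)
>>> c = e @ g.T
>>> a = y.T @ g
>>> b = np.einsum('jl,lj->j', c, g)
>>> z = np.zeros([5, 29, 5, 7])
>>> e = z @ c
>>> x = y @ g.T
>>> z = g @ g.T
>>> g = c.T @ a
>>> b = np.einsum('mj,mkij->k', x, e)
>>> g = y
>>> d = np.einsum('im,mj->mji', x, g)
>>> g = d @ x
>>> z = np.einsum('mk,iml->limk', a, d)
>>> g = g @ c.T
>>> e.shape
(5, 29, 5, 5)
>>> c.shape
(7, 5)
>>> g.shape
(5, 7, 7)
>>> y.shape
(5, 7)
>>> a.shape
(7, 7)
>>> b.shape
(29,)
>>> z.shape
(5, 5, 7, 7)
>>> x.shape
(5, 5)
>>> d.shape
(5, 7, 5)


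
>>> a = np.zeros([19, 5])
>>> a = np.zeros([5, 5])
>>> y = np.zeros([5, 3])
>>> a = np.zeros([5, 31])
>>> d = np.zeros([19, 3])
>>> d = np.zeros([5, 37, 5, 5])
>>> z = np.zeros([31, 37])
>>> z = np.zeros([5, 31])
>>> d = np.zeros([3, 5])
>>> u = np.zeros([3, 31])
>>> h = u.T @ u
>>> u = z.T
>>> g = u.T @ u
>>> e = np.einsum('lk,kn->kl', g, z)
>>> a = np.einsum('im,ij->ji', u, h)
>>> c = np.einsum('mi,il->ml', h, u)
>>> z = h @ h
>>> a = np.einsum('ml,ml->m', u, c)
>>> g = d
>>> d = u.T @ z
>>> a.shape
(31,)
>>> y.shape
(5, 3)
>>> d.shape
(5, 31)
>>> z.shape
(31, 31)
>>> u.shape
(31, 5)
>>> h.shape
(31, 31)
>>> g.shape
(3, 5)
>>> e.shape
(5, 5)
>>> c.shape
(31, 5)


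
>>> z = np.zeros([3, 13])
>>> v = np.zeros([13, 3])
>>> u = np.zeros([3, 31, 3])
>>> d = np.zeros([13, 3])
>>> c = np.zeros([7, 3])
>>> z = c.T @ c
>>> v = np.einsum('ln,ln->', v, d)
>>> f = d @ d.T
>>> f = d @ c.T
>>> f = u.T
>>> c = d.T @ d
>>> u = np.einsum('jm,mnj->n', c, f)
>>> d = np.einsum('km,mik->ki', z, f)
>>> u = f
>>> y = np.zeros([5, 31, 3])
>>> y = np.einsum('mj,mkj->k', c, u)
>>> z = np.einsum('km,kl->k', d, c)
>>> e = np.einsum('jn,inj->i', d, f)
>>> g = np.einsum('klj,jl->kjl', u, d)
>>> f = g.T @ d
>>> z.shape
(3,)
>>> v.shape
()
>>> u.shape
(3, 31, 3)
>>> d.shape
(3, 31)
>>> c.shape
(3, 3)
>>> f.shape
(31, 3, 31)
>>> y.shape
(31,)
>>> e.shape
(3,)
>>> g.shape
(3, 3, 31)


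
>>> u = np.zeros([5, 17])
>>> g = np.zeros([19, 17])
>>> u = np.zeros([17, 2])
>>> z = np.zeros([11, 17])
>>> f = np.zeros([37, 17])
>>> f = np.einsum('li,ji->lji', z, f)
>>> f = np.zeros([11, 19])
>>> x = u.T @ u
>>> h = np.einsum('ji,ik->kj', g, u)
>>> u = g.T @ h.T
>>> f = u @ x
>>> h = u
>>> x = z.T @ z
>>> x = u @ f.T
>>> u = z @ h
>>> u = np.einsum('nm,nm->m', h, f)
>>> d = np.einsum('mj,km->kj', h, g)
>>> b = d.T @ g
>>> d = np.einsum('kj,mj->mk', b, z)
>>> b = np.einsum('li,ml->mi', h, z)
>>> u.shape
(2,)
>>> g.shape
(19, 17)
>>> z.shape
(11, 17)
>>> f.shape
(17, 2)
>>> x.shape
(17, 17)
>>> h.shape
(17, 2)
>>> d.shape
(11, 2)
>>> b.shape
(11, 2)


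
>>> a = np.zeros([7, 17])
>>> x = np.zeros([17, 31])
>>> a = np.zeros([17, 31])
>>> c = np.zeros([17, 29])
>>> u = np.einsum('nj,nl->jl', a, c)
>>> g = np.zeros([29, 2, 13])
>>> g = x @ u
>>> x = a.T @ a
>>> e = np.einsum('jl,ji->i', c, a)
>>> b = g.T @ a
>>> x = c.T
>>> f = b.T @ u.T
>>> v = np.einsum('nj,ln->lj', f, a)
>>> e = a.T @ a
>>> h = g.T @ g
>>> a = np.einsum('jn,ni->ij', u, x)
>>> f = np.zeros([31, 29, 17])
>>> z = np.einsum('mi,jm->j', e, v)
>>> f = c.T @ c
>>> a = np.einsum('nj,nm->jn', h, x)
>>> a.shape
(29, 29)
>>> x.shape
(29, 17)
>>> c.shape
(17, 29)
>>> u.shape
(31, 29)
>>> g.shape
(17, 29)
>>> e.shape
(31, 31)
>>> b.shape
(29, 31)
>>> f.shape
(29, 29)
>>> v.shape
(17, 31)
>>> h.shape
(29, 29)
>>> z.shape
(17,)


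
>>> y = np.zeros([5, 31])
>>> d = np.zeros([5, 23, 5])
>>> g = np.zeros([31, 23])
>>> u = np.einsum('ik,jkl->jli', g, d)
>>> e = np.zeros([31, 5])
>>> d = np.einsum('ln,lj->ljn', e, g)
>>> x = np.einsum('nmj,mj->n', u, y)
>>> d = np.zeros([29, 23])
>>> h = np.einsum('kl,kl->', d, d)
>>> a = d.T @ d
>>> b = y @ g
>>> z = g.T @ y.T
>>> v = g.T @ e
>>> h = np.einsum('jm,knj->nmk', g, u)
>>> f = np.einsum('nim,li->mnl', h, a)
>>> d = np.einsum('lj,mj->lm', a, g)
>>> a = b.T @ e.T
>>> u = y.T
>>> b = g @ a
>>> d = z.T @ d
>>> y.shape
(5, 31)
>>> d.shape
(5, 31)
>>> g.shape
(31, 23)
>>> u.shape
(31, 5)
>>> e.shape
(31, 5)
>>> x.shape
(5,)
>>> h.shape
(5, 23, 5)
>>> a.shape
(23, 31)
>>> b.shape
(31, 31)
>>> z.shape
(23, 5)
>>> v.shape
(23, 5)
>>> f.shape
(5, 5, 23)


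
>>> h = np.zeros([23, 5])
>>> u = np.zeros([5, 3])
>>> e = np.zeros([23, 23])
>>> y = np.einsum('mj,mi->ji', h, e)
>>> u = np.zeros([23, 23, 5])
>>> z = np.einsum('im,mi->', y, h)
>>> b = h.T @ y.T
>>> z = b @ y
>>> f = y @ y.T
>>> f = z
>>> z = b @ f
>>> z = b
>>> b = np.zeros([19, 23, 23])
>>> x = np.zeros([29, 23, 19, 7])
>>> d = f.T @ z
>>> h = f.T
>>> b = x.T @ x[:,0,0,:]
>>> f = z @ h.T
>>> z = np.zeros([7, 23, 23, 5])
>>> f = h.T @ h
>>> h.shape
(23, 5)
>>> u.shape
(23, 23, 5)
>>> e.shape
(23, 23)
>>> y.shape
(5, 23)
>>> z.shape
(7, 23, 23, 5)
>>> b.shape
(7, 19, 23, 7)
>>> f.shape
(5, 5)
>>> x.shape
(29, 23, 19, 7)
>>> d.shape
(23, 5)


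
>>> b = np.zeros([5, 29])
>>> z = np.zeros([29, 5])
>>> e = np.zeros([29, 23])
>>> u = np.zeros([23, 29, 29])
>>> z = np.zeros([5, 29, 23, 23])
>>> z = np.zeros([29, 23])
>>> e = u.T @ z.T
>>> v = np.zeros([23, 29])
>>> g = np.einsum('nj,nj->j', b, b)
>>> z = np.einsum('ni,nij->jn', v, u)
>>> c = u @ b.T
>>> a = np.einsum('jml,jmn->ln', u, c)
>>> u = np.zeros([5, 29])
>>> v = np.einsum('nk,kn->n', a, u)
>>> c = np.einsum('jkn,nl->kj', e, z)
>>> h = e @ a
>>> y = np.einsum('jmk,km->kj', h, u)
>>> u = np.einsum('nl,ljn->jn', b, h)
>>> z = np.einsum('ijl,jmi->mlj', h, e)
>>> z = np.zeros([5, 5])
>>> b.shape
(5, 29)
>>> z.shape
(5, 5)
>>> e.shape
(29, 29, 29)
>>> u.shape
(29, 5)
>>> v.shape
(29,)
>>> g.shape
(29,)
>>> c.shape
(29, 29)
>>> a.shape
(29, 5)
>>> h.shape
(29, 29, 5)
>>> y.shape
(5, 29)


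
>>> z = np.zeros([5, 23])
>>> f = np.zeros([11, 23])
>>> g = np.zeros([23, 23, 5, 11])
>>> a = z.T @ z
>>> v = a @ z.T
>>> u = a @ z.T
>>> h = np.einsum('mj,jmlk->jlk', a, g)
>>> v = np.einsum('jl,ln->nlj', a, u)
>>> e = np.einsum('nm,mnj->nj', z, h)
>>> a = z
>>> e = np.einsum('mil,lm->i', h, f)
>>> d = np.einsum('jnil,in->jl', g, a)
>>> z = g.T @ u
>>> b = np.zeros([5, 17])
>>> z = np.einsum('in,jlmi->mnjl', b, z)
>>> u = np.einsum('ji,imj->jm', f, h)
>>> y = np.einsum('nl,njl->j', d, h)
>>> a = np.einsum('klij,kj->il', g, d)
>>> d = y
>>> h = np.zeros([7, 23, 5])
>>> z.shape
(23, 17, 11, 5)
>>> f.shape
(11, 23)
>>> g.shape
(23, 23, 5, 11)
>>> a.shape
(5, 23)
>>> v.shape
(5, 23, 23)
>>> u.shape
(11, 5)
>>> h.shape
(7, 23, 5)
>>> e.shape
(5,)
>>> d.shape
(5,)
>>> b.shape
(5, 17)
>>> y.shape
(5,)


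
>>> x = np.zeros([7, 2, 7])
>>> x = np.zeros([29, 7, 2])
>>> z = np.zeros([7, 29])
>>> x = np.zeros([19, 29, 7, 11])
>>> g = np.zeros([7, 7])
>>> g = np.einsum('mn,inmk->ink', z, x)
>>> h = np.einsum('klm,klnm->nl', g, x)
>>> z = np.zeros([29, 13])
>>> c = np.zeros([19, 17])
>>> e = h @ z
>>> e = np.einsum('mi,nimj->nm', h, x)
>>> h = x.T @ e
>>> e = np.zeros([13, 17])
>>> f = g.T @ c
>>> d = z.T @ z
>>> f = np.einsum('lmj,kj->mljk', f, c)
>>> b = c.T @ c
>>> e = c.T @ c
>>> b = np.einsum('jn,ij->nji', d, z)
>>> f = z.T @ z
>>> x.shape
(19, 29, 7, 11)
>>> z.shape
(29, 13)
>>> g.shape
(19, 29, 11)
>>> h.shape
(11, 7, 29, 7)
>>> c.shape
(19, 17)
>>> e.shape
(17, 17)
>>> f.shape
(13, 13)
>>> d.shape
(13, 13)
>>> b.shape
(13, 13, 29)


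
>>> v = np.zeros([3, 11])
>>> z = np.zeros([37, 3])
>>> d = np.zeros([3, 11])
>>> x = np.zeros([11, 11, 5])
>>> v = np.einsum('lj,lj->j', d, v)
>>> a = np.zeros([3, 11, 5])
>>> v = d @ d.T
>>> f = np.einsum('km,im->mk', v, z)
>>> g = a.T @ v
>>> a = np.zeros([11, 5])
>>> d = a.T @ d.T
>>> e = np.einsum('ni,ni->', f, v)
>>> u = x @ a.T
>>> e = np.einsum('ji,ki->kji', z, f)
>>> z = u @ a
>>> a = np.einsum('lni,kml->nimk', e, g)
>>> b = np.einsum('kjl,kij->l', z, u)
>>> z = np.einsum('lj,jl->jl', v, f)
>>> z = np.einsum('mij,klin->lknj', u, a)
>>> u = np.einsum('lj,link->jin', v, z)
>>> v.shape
(3, 3)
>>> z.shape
(3, 37, 5, 11)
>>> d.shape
(5, 3)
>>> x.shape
(11, 11, 5)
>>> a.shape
(37, 3, 11, 5)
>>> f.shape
(3, 3)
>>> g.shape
(5, 11, 3)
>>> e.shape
(3, 37, 3)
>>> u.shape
(3, 37, 5)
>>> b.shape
(5,)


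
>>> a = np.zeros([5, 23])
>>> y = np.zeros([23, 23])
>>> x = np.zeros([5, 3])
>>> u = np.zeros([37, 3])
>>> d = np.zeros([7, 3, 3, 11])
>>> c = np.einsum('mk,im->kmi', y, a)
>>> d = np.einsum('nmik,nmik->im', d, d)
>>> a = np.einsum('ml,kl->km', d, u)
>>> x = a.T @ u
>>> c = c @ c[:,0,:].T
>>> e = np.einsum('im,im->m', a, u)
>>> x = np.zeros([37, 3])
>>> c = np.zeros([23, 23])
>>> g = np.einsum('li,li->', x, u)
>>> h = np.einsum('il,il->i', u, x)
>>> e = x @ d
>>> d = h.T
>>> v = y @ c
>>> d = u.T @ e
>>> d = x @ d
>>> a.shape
(37, 3)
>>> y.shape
(23, 23)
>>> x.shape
(37, 3)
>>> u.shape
(37, 3)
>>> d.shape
(37, 3)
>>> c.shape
(23, 23)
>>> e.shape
(37, 3)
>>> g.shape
()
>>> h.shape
(37,)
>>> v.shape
(23, 23)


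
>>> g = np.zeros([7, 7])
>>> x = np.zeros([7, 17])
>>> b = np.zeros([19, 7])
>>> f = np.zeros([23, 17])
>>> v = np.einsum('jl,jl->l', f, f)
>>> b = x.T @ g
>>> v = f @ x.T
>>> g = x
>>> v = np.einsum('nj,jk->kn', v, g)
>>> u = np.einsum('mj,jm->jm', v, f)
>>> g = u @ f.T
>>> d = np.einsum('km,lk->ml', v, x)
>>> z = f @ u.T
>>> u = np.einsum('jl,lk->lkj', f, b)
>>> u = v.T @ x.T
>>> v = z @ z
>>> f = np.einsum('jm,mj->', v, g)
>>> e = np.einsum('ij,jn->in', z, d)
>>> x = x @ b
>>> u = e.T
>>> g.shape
(23, 23)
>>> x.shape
(7, 7)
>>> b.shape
(17, 7)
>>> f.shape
()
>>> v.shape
(23, 23)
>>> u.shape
(7, 23)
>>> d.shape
(23, 7)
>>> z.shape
(23, 23)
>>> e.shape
(23, 7)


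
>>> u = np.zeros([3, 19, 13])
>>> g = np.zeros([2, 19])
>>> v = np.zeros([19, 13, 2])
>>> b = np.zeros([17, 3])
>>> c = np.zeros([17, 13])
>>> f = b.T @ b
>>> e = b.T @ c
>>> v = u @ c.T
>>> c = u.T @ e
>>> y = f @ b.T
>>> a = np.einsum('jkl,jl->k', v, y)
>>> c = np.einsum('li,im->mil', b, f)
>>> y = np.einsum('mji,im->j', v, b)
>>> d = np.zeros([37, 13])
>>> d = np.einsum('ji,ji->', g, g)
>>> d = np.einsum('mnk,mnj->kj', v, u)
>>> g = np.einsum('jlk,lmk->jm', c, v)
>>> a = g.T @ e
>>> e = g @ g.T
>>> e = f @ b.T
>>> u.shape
(3, 19, 13)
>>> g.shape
(3, 19)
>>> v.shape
(3, 19, 17)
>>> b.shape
(17, 3)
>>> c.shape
(3, 3, 17)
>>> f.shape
(3, 3)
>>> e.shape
(3, 17)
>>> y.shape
(19,)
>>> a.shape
(19, 13)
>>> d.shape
(17, 13)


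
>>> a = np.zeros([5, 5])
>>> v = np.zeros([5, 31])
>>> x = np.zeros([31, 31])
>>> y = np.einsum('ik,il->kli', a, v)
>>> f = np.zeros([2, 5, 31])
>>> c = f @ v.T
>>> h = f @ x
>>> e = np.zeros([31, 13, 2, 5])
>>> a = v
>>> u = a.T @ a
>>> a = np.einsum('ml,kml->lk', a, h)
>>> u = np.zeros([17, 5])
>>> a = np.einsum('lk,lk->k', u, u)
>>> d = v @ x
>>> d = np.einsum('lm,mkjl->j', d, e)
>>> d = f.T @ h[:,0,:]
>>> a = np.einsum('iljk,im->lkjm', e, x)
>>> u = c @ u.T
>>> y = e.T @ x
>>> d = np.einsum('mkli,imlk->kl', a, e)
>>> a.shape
(13, 5, 2, 31)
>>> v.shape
(5, 31)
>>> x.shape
(31, 31)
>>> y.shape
(5, 2, 13, 31)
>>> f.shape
(2, 5, 31)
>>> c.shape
(2, 5, 5)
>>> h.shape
(2, 5, 31)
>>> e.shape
(31, 13, 2, 5)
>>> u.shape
(2, 5, 17)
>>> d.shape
(5, 2)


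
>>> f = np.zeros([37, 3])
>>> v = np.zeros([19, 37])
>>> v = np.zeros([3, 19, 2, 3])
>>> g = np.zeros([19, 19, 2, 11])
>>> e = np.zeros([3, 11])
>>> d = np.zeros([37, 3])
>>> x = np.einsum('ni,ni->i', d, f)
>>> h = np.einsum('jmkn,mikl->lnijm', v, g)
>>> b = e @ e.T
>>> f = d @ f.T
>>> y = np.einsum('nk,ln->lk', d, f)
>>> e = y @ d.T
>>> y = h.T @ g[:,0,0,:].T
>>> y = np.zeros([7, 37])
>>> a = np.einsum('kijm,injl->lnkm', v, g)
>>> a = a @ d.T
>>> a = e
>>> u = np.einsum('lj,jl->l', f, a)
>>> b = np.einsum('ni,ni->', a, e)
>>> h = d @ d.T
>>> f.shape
(37, 37)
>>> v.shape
(3, 19, 2, 3)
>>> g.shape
(19, 19, 2, 11)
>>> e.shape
(37, 37)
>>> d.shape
(37, 3)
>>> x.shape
(3,)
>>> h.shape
(37, 37)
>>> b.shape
()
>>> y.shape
(7, 37)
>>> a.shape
(37, 37)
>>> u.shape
(37,)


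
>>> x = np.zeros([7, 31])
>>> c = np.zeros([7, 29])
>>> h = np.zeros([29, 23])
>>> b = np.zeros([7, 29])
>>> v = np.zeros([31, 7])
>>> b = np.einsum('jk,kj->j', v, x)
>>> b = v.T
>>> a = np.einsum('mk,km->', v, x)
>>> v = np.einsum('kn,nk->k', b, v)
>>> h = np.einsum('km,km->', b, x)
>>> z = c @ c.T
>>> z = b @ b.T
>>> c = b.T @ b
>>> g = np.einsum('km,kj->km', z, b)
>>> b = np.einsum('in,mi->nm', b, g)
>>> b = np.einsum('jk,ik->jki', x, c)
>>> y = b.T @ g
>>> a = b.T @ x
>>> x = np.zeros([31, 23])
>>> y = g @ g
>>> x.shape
(31, 23)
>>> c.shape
(31, 31)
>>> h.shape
()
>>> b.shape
(7, 31, 31)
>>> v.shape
(7,)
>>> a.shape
(31, 31, 31)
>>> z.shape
(7, 7)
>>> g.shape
(7, 7)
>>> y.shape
(7, 7)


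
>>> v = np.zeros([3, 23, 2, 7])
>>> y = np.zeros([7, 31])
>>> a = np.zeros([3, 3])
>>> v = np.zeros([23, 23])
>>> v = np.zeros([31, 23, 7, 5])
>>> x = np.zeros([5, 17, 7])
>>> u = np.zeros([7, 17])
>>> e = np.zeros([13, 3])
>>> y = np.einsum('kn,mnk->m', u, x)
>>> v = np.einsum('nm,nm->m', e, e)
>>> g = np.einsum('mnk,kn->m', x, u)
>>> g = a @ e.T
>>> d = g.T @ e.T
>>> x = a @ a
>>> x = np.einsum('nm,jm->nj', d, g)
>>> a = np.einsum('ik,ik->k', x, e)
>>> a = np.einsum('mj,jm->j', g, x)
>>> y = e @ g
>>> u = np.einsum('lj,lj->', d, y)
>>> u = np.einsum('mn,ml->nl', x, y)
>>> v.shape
(3,)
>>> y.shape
(13, 13)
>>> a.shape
(13,)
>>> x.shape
(13, 3)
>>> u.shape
(3, 13)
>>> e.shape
(13, 3)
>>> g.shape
(3, 13)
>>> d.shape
(13, 13)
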